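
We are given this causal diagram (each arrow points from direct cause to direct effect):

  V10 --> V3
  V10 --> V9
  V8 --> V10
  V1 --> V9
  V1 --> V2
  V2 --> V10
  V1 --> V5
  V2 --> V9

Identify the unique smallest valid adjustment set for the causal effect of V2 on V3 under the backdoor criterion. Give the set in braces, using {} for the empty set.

Variables eligible for adjustment (non-descendants of V2, excluding V2 and V3): {V1, V5, V8}.
Backdoor paths from V2 to V3:
  P1: V2 <- V1 -> V9 <- V10 -> V3
Each backdoor path contains an unconditioned collider, so every path is already blocked with the empty conditioning set:
  P1: blocked at collider V9 (neither it nor any descendant is in the conditioning set).
The empty set is therefore the unique smallest valid set.

{}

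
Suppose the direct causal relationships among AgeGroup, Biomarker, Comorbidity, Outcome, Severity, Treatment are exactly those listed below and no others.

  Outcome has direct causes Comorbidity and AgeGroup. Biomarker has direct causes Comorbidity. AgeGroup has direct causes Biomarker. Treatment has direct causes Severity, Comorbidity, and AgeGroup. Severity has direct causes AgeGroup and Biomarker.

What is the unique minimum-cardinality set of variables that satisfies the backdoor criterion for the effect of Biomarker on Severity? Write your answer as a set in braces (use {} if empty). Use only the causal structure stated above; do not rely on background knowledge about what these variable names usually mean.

Variables eligible for adjustment (non-descendants of Biomarker, excluding Biomarker and Severity): {Comorbidity}.
Backdoor paths from Biomarker to Severity:
  P1: Biomarker <- Comorbidity -> Outcome <- AgeGroup -> Severity
  P2: Biomarker <- Comorbidity -> Outcome <- AgeGroup -> Treatment <- Severity
  P3: Biomarker <- Comorbidity -> Treatment <- AgeGroup -> Severity
  P4: Biomarker <- Comorbidity -> Treatment <- Severity
Each backdoor path contains an unconditioned collider, so every path is already blocked with the empty conditioning set:
  P1: blocked at collider Outcome (neither it nor any descendant is in the conditioning set).
  P2: blocked at collider Outcome (neither it nor any descendant is in the conditioning set).
  P3: blocked at collider Treatment (neither it nor any descendant is in the conditioning set).
  P4: blocked at collider Treatment (neither it nor any descendant is in the conditioning set).
The empty set is therefore the unique smallest valid set.

{}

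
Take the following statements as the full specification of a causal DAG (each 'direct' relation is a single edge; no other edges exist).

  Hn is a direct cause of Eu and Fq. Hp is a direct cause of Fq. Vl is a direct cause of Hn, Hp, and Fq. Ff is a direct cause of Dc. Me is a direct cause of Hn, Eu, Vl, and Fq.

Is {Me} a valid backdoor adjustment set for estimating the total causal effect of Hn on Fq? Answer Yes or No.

No

Backdoor paths from Hn to Fq (paths whose first edge points into Hn):
  P1: Hn <- Me -> Vl -> Hp -> Fq
  P2: Hn <- Me -> Vl -> Fq
  P3: Hn <- Me -> Fq
  P4: Hn <- Vl <- Me -> Fq
  P5: Hn <- Vl -> Hp -> Fq
  P6: Hn <- Vl -> Fq
Condition 1 (no descendant of Hn in the set): holds — descendants of Hn are {Eu, Fq}; none are in {Me}.
Condition 2 (every backdoor path blocked by {Me}):
  P1: blocked at fork node Me ∈ conditioning set.
  P2: blocked at fork node Me ∈ conditioning set.
  P3: blocked at fork node Me ∈ conditioning set.
  P4: blocked at fork node Me ∈ conditioning set.
  P5: open — no interior node is in the conditioning set.
  P6: open — no interior node is in the conditioning set.
{Me} does not satisfy the backdoor criterion.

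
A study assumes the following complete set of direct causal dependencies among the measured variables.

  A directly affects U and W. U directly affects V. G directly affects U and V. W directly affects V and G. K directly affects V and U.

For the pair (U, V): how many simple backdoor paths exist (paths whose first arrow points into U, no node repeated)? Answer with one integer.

A backdoor path from U to V is any simple undirected path whose first edge points into U (i.e. leaves U via a parent).
Parents of U: {A, G, K}.
Enumerating:
  P1: U <- A -> W -> G -> V
  P2: U <- A -> W -> V
  P3: U <- K -> V
  P4: U <- G <- W -> V
  P5: U <- G -> V
That exhausts the simple backdoor paths. Count: 5.

5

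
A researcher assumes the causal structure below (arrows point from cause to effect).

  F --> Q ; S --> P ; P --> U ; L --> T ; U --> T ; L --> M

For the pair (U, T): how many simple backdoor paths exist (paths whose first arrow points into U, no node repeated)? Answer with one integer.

A backdoor path from U to T is any simple undirected path whose first edge points into U (i.e. leaves U via a parent).
Parents of U: {P}.
No simple path from any parent of U reaches T without revisiting U, so there are no backdoor paths.

0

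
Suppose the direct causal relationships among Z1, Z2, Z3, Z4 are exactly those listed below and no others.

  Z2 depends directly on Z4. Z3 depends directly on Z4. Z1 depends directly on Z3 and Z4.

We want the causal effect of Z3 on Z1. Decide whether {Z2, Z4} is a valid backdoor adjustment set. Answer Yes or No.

Yes

Backdoor paths from Z3 to Z1 (paths whose first edge points into Z3):
  P1: Z3 <- Z4 -> Z1
Condition 1 (no descendant of Z3 in the set): holds — descendants of Z3 are {Z1}; none are in {Z2, Z4}.
Condition 2 (every backdoor path blocked by {Z2, Z4}):
  P1: blocked at fork node Z4 ∈ conditioning set.
{Z2, Z4} satisfies the backdoor criterion.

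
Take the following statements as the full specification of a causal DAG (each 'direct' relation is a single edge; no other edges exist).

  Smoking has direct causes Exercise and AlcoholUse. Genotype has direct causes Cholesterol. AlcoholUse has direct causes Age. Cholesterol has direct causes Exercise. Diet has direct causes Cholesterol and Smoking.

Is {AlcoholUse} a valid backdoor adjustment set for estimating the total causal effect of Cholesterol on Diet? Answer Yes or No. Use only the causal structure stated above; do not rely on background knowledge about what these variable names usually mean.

Backdoor paths from Cholesterol to Diet (paths whose first edge points into Cholesterol):
  P1: Cholesterol <- Exercise -> Smoking -> Diet
Condition 1 (no descendant of Cholesterol in the set): holds — descendants of Cholesterol are {Diet, Genotype}; none are in {AlcoholUse}.
Condition 2 (every backdoor path blocked by {AlcoholUse}):
  P1: open — no interior node is in the conditioning set.
{AlcoholUse} does not satisfy the backdoor criterion.

No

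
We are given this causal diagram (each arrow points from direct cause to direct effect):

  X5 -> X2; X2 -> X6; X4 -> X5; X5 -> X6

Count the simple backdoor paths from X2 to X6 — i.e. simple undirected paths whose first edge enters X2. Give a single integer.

A backdoor path from X2 to X6 is any simple undirected path whose first edge points into X2 (i.e. leaves X2 via a parent).
Parents of X2: {X5}.
Enumerating:
  P1: X2 <- X5 -> X6
That exhausts the simple backdoor paths. Count: 1.

1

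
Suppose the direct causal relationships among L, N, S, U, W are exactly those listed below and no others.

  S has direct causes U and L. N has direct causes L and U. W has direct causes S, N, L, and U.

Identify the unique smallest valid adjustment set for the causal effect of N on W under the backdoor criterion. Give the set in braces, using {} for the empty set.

{L, U}

Variables eligible for adjustment (non-descendants of N, excluding N and W): {L, S, U}.
Backdoor paths from N to W:
  P1: N <- L -> S <- U -> W
  P2: N <- L -> S -> W
  P3: N <- L -> W
  P4: N <- U -> S <- L -> W
  P5: N <- U -> S -> W
  P6: N <- U -> W
The empty set is not sufficient: P2 (N <- L -> S -> W) has no collider blocking it and no conditioned non-collider, so it is open.
Try {L, U}:
  P1: blocked at fork node L ∈ conditioning set.
  P2: blocked at fork node L ∈ conditioning set.
  P3: blocked at fork node L ∈ conditioning set.
  P4: blocked at fork node U ∈ conditioning set.
  P5: blocked at fork node U ∈ conditioning set.
  P6: blocked at fork node U ∈ conditioning set.
{L, U} contains no descendant of N and blocks every backdoor path.
Every element of {L, U} is needed (dropping L leaves P2 open; dropping U leaves P5 open), so no proper subset is valid.
Among all size-2 subsets of the eligible variables, only {L, U} blocks every backdoor path, so it is the unique smallest valid adjustment set.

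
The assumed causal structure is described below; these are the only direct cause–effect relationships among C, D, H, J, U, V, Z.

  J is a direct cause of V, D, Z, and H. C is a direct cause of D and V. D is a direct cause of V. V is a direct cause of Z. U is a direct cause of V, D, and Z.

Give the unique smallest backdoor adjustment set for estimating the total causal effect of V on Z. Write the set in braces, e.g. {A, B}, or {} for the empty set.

{J, U}

Variables eligible for adjustment (non-descendants of V, excluding V and Z): {C, D, H, J, U}.
Backdoor paths from V to Z:
  P1: V <- J -> D <- U -> Z
  P2: V <- J -> Z
  P3: V <- U -> D <- J -> Z
  P4: V <- U -> Z
  P5: V <- C -> D <- J -> Z
  P6: V <- C -> D <- U -> Z
  P7: V <- D <- J -> Z
  P8: V <- D <- U -> Z
The empty set is not sufficient: P2 (V <- J -> Z) has no collider blocking it and no conditioned non-collider, so it is open.
Try {J, U}:
  P1: blocked at fork node J ∈ conditioning set.
  P2: blocked at fork node J ∈ conditioning set.
  P3: blocked at fork node U ∈ conditioning set.
  P4: blocked at fork node U ∈ conditioning set.
  P5: blocked at collider D (neither it nor any descendant is in the conditioning set).
  P6: blocked at collider D (neither it nor any descendant is in the conditioning set).
  P7: blocked at fork node J ∈ conditioning set.
  P8: blocked at fork node U ∈ conditioning set.
{J, U} contains no descendant of V and blocks every backdoor path.
Every element of {J, U} is needed (dropping J leaves P2 open; dropping U leaves P4 open), so no proper subset is valid.
Among all size-2 subsets of the eligible variables, only {J, U} blocks every backdoor path, so it is the unique smallest valid adjustment set.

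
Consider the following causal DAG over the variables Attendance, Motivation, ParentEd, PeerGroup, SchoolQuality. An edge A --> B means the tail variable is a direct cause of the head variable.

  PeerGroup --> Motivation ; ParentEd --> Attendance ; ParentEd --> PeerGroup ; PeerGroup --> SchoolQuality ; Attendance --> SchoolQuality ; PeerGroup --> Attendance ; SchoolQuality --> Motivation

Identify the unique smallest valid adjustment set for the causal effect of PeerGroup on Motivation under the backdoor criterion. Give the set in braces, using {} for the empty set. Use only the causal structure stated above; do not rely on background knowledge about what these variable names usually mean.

{ParentEd}

Variables eligible for adjustment (non-descendants of PeerGroup, excluding PeerGroup and Motivation): {ParentEd}.
Backdoor paths from PeerGroup to Motivation:
  P1: PeerGroup <- ParentEd -> Attendance -> SchoolQuality -> Motivation
The empty set is not sufficient: P1 (PeerGroup <- ParentEd -> Attendance -> SchoolQuality -> Motivation) has no collider blocking it and no conditioned non-collider, so it is open.
Try {ParentEd}:
  P1: blocked at fork node ParentEd ∈ conditioning set.
{ParentEd} contains no descendant of PeerGroup and blocks every backdoor path.
{ParentEd} is the unique smallest valid adjustment set.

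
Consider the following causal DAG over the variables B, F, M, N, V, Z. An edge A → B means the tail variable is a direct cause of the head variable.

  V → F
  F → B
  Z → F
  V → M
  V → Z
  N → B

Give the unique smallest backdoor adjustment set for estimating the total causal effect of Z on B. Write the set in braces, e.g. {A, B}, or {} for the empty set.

{V}

Variables eligible for adjustment (non-descendants of Z, excluding Z and B): {M, N, V}.
Backdoor paths from Z to B:
  P1: Z <- V -> F -> B
The empty set is not sufficient: P1 (Z <- V -> F -> B) has no collider blocking it and no conditioned non-collider, so it is open.
Try {V}:
  P1: blocked at fork node V ∈ conditioning set.
{V} contains no descendant of Z and blocks every backdoor path.
No other singleton works — e.g. {N} leaves P1 open — so {V} is the unique smallest valid adjustment set.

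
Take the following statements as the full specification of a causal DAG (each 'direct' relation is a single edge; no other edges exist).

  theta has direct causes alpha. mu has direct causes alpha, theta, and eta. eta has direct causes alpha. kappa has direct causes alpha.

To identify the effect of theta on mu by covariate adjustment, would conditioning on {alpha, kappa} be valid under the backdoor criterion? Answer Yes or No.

Yes

Backdoor paths from theta to mu (paths whose first edge points into theta):
  P1: theta <- alpha -> eta -> mu
  P2: theta <- alpha -> mu
Condition 1 (no descendant of theta in the set): holds — descendants of theta are {mu}; none are in {alpha, kappa}.
Condition 2 (every backdoor path blocked by {alpha, kappa}):
  P1: blocked at fork node alpha ∈ conditioning set.
  P2: blocked at fork node alpha ∈ conditioning set.
{alpha, kappa} satisfies the backdoor criterion.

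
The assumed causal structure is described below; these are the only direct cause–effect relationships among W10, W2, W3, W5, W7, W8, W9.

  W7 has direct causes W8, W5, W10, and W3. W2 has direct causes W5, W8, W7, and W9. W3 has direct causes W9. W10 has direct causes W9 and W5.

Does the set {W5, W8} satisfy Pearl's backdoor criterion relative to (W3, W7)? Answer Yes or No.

Backdoor paths from W3 to W7 (paths whose first edge points into W3):
  P1: W3 <- W9 -> W10 <- W5 -> W7
  P2: W3 <- W9 -> W10 <- W5 -> W2 <- W8 -> W7
  P3: W3 <- W9 -> W10 <- W5 -> W2 <- W7
  P4: W3 <- W9 -> W10 -> W7
  P5: W3 <- W9 -> W2 <- W5 -> W10 -> W7
  P6: W3 <- W9 -> W2 <- W5 -> W7
  P7: W3 <- W9 -> W2 <- W8 -> W7
  P8: W3 <- W9 -> W2 <- W7
Condition 1 (no descendant of W3 in the set): holds — descendants of W3 are {W2, W7}; none are in {W5, W8}.
Condition 2 (every backdoor path blocked by {W5, W8}):
  P1: blocked at collider W10 (neither it nor any descendant is in the conditioning set).
  P2: blocked at collider W10 (neither it nor any descendant is in the conditioning set).
  P3: blocked at collider W10 (neither it nor any descendant is in the conditioning set).
  P4: open — no interior node is in the conditioning set.
  P5: blocked at collider W2 (neither it nor any descendant is in the conditioning set).
  P6: blocked at collider W2 (neither it nor any descendant is in the conditioning set).
  P7: blocked at collider W2 (neither it nor any descendant is in the conditioning set).
  P8: blocked at collider W2 (neither it nor any descendant is in the conditioning set).
{W5, W8} does not satisfy the backdoor criterion.

No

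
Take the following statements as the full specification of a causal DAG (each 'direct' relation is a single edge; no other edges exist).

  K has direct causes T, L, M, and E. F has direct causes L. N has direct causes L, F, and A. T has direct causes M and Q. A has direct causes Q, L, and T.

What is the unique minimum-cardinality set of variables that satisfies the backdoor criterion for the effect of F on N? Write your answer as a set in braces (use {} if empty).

{L}

Variables eligible for adjustment (non-descendants of F, excluding F and N): {A, E, K, L, M, Q, T}.
Backdoor paths from F to N:
  P1: F <- L -> A -> N
  P2: F <- L -> K <- M -> T <- Q -> A -> N
  P3: F <- L -> K <- M -> T -> A -> N
  P4: F <- L -> K <- T <- Q -> A -> N
  P5: F <- L -> K <- T -> A -> N
  P6: F <- L -> N
The empty set is not sufficient: P1 (F <- L -> A -> N) has no collider blocking it and no conditioned non-collider, so it is open.
Try {L}:
  P1: blocked at fork node L ∈ conditioning set.
  P2: blocked at fork node L ∈ conditioning set.
  P3: blocked at fork node L ∈ conditioning set.
  P4: blocked at fork node L ∈ conditioning set.
  P5: blocked at fork node L ∈ conditioning set.
  P6: blocked at fork node L ∈ conditioning set.
{L} contains no descendant of F and blocks every backdoor path.
No other singleton works — e.g. {Q} leaves P1 open — so {L} is the unique smallest valid adjustment set.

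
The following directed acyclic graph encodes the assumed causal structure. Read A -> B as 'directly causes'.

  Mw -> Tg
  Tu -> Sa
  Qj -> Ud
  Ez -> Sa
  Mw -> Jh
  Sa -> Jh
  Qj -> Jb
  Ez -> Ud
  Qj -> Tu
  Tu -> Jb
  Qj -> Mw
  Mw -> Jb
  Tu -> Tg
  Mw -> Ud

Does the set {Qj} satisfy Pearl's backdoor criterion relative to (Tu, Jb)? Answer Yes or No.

Backdoor paths from Tu to Jb (paths whose first edge points into Tu):
  P1: Tu <- Qj -> Mw -> Jb
  P2: Tu <- Qj -> Ud <- Ez -> Sa -> Jh <- Mw -> Jb
  P3: Tu <- Qj -> Ud <- Mw -> Jb
  P4: Tu <- Qj -> Jb
Condition 1 (no descendant of Tu in the set): holds — descendants of Tu are {Jb, Jh, Sa, Tg}; none are in {Qj}.
Condition 2 (every backdoor path blocked by {Qj}):
  P1: blocked at fork node Qj ∈ conditioning set.
  P2: blocked at fork node Qj ∈ conditioning set.
  P3: blocked at fork node Qj ∈ conditioning set.
  P4: blocked at fork node Qj ∈ conditioning set.
{Qj} satisfies the backdoor criterion.

Yes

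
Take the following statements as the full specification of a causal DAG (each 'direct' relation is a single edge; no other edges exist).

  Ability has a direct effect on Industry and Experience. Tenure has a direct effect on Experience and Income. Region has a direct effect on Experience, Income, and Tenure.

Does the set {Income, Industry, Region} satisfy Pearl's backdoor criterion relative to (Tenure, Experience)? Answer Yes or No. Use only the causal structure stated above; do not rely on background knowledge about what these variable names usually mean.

Backdoor paths from Tenure to Experience (paths whose first edge points into Tenure):
  P1: Tenure <- Region -> Experience
Condition 1 (no descendant of Tenure in the set): FAILS — Income is a descendant of Tenure.
Condition 2 (every backdoor path blocked by {Income, Industry, Region}):
  P1: blocked at fork node Region ∈ conditioning set.
{Income, Industry, Region} does not satisfy the backdoor criterion.

No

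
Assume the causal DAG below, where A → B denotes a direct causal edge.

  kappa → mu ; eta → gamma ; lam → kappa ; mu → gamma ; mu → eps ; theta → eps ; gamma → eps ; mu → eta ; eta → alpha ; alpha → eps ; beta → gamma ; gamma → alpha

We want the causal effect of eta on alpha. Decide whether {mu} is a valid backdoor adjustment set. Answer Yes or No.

Yes

Backdoor paths from eta to alpha (paths whose first edge points into eta):
  P1: eta <- mu -> gamma -> alpha
  P2: eta <- mu -> gamma -> eps <- alpha
  P3: eta <- mu -> eps <- gamma -> alpha
  P4: eta <- mu -> eps <- alpha
Condition 1 (no descendant of eta in the set): holds — descendants of eta are {alpha, eps, gamma}; none are in {mu}.
Condition 2 (every backdoor path blocked by {mu}):
  P1: blocked at fork node mu ∈ conditioning set.
  P2: blocked at fork node mu ∈ conditioning set.
  P3: blocked at fork node mu ∈ conditioning set.
  P4: blocked at fork node mu ∈ conditioning set.
{mu} satisfies the backdoor criterion.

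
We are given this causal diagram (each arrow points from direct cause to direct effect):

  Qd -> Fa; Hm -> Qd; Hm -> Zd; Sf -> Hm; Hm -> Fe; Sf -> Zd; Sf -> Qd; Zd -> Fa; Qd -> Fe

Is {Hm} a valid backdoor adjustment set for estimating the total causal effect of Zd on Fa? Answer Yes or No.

No

Backdoor paths from Zd to Fa (paths whose first edge points into Zd):
  P1: Zd <- Sf -> Hm -> Qd -> Fa
  P2: Zd <- Sf -> Hm -> Fe <- Qd -> Fa
  P3: Zd <- Sf -> Qd -> Fa
  P4: Zd <- Hm <- Sf -> Qd -> Fa
  P5: Zd <- Hm -> Qd -> Fa
  P6: Zd <- Hm -> Fe <- Qd -> Fa
Condition 1 (no descendant of Zd in the set): holds — descendants of Zd are {Fa}; none are in {Hm}.
Condition 2 (every backdoor path blocked by {Hm}):
  P1: blocked at chain node Hm ∈ conditioning set.
  P2: blocked at chain node Hm ∈ conditioning set.
  P3: open — no interior node is in the conditioning set.
  P4: blocked at chain node Hm ∈ conditioning set.
  P5: blocked at fork node Hm ∈ conditioning set.
  P6: blocked at fork node Hm ∈ conditioning set.
{Hm} does not satisfy the backdoor criterion.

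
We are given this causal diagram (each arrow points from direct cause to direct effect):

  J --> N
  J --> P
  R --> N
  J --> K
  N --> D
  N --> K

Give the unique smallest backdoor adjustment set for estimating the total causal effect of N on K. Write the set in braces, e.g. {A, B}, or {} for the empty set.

{J}

Variables eligible for adjustment (non-descendants of N, excluding N and K): {J, P, R}.
Backdoor paths from N to K:
  P1: N <- J -> K
The empty set is not sufficient: P1 (N <- J -> K) has no collider blocking it and no conditioned non-collider, so it is open.
Try {J}:
  P1: blocked at fork node J ∈ conditioning set.
{J} contains no descendant of N and blocks every backdoor path.
No other singleton works — e.g. {P} leaves P1 open — so {J} is the unique smallest valid adjustment set.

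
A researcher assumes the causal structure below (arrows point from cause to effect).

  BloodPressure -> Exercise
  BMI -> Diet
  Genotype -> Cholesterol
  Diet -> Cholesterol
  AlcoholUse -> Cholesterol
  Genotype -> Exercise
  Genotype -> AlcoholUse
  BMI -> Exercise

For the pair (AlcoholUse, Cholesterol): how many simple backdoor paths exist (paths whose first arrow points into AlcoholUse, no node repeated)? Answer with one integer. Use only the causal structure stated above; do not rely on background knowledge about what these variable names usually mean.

2

A backdoor path from AlcoholUse to Cholesterol is any simple undirected path whose first edge points into AlcoholUse (i.e. leaves AlcoholUse via a parent).
Parents of AlcoholUse: {Genotype}.
Enumerating:
  P1: AlcoholUse <- Genotype -> Cholesterol
  P2: AlcoholUse <- Genotype -> Exercise <- BMI -> Diet -> Cholesterol
That exhausts the simple backdoor paths. Count: 2.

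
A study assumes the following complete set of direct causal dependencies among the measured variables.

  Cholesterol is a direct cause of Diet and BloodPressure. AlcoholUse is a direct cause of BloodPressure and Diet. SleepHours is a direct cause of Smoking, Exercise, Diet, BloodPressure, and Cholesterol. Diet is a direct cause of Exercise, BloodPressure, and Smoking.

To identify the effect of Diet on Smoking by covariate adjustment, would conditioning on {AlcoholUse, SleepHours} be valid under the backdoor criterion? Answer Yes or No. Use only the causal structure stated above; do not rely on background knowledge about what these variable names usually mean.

Backdoor paths from Diet to Smoking (paths whose first edge points into Diet):
  P1: Diet <- SleepHours -> Smoking
  P2: Diet <- AlcoholUse -> BloodPressure <- SleepHours -> Smoking
  P3: Diet <- AlcoholUse -> BloodPressure <- Cholesterol <- SleepHours -> Smoking
  P4: Diet <- Cholesterol <- SleepHours -> Smoking
  P5: Diet <- Cholesterol -> BloodPressure <- SleepHours -> Smoking
Condition 1 (no descendant of Diet in the set): holds — descendants of Diet are {BloodPressure, Exercise, Smoking}; none are in {AlcoholUse, SleepHours}.
Condition 2 (every backdoor path blocked by {AlcoholUse, SleepHours}):
  P1: blocked at fork node SleepHours ∈ conditioning set.
  P2: blocked at fork node AlcoholUse ∈ conditioning set.
  P3: blocked at fork node AlcoholUse ∈ conditioning set.
  P4: blocked at fork node SleepHours ∈ conditioning set.
  P5: blocked at collider BloodPressure (neither it nor any descendant is in the conditioning set).
{AlcoholUse, SleepHours} satisfies the backdoor criterion.

Yes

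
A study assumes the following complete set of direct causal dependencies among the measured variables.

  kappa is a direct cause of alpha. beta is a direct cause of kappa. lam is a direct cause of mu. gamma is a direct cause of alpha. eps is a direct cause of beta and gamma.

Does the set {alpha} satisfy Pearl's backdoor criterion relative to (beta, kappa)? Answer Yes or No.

Backdoor paths from beta to kappa (paths whose first edge points into beta):
  P1: beta <- eps -> gamma -> alpha <- kappa
Condition 1 (no descendant of beta in the set): FAILS — alpha is a descendant of beta.
Condition 2 (every backdoor path blocked by {alpha}):
  P1: open — collider(s) alpha are conditioned on (or have a conditioned descendant) and no non-collider on the path is in the set.
{alpha} does not satisfy the backdoor criterion.

No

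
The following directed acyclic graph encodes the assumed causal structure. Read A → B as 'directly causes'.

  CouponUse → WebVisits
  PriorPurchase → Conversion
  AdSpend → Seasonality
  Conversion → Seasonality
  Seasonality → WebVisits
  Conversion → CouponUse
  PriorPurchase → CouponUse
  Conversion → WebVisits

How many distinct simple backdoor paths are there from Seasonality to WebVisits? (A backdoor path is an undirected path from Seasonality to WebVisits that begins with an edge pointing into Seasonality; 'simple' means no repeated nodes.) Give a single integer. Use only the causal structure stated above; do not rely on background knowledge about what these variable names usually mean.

3

A backdoor path from Seasonality to WebVisits is any simple undirected path whose first edge points into Seasonality (i.e. leaves Seasonality via a parent).
Parents of Seasonality: {AdSpend, Conversion}.
Enumerating:
  P1: Seasonality <- Conversion <- PriorPurchase -> CouponUse -> WebVisits
  P2: Seasonality <- Conversion -> CouponUse -> WebVisits
  P3: Seasonality <- Conversion -> WebVisits
That exhausts the simple backdoor paths. Count: 3.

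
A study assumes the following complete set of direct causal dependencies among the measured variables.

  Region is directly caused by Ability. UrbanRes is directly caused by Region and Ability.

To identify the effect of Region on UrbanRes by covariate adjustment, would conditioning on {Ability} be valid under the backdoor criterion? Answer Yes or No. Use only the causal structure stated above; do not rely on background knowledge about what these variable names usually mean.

Backdoor paths from Region to UrbanRes (paths whose first edge points into Region):
  P1: Region <- Ability -> UrbanRes
Condition 1 (no descendant of Region in the set): holds — descendants of Region are {UrbanRes}; none are in {Ability}.
Condition 2 (every backdoor path blocked by {Ability}):
  P1: blocked at fork node Ability ∈ conditioning set.
{Ability} satisfies the backdoor criterion.

Yes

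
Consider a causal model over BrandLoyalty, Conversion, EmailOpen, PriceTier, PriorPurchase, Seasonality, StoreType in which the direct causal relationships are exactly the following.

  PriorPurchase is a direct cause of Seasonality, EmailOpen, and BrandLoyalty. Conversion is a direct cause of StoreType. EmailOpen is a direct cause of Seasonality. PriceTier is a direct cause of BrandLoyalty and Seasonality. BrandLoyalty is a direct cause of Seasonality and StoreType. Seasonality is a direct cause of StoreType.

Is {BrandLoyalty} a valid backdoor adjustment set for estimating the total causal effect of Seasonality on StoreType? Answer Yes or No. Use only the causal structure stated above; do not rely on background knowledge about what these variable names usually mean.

Yes

Backdoor paths from Seasonality to StoreType (paths whose first edge points into Seasonality):
  P1: Seasonality <- PriorPurchase -> BrandLoyalty -> StoreType
  P2: Seasonality <- PriceTier -> BrandLoyalty -> StoreType
  P3: Seasonality <- EmailOpen <- PriorPurchase -> BrandLoyalty -> StoreType
  P4: Seasonality <- BrandLoyalty -> StoreType
Condition 1 (no descendant of Seasonality in the set): holds — descendants of Seasonality are {StoreType}; none are in {BrandLoyalty}.
Condition 2 (every backdoor path blocked by {BrandLoyalty}):
  P1: blocked at chain node BrandLoyalty ∈ conditioning set.
  P2: blocked at chain node BrandLoyalty ∈ conditioning set.
  P3: blocked at chain node BrandLoyalty ∈ conditioning set.
  P4: blocked at fork node BrandLoyalty ∈ conditioning set.
{BrandLoyalty} satisfies the backdoor criterion.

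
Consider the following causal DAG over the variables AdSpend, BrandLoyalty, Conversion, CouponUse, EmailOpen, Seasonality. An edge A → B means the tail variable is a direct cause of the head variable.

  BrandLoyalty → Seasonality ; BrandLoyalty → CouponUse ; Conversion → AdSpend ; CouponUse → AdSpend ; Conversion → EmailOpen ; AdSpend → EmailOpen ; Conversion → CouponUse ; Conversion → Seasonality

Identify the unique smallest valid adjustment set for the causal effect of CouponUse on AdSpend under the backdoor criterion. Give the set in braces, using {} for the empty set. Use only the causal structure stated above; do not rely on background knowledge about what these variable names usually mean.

Variables eligible for adjustment (non-descendants of CouponUse, excluding CouponUse and AdSpend): {BrandLoyalty, Conversion, Seasonality}.
Backdoor paths from CouponUse to AdSpend:
  P1: CouponUse <- BrandLoyalty -> Seasonality <- Conversion -> AdSpend
  P2: CouponUse <- BrandLoyalty -> Seasonality <- Conversion -> EmailOpen <- AdSpend
  P3: CouponUse <- Conversion -> AdSpend
  P4: CouponUse <- Conversion -> EmailOpen <- AdSpend
The empty set is not sufficient: P3 (CouponUse <- Conversion -> AdSpend) has no collider blocking it and no conditioned non-collider, so it is open.
Try {Conversion}:
  P1: blocked at collider Seasonality (neither it nor any descendant is in the conditioning set).
  P2: blocked at collider Seasonality (neither it nor any descendant is in the conditioning set).
  P3: blocked at fork node Conversion ∈ conditioning set.
  P4: blocked at fork node Conversion ∈ conditioning set.
{Conversion} contains no descendant of CouponUse and blocks every backdoor path.
No other singleton works — e.g. {BrandLoyalty} leaves P3 open — so {Conversion} is the unique smallest valid adjustment set.

{Conversion}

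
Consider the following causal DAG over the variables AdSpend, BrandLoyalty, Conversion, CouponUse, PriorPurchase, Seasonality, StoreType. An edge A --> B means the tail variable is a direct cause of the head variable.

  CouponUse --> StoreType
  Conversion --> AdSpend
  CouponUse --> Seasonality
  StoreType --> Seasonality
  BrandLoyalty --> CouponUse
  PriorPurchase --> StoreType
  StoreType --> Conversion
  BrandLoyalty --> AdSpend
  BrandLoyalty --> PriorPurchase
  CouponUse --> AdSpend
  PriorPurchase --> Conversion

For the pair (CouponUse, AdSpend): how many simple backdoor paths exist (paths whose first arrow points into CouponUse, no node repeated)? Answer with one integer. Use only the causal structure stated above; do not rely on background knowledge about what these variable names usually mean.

3

A backdoor path from CouponUse to AdSpend is any simple undirected path whose first edge points into CouponUse (i.e. leaves CouponUse via a parent).
Parents of CouponUse: {BrandLoyalty}.
Enumerating:
  P1: CouponUse <- BrandLoyalty -> PriorPurchase -> StoreType -> Conversion -> AdSpend
  P2: CouponUse <- BrandLoyalty -> PriorPurchase -> Conversion -> AdSpend
  P3: CouponUse <- BrandLoyalty -> AdSpend
That exhausts the simple backdoor paths. Count: 3.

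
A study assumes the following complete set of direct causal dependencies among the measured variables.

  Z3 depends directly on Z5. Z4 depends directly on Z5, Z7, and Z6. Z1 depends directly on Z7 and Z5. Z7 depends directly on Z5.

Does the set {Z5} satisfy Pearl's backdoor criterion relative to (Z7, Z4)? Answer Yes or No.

Yes

Backdoor paths from Z7 to Z4 (paths whose first edge points into Z7):
  P1: Z7 <- Z5 -> Z4
Condition 1 (no descendant of Z7 in the set): holds — descendants of Z7 are {Z1, Z4}; none are in {Z5}.
Condition 2 (every backdoor path blocked by {Z5}):
  P1: blocked at fork node Z5 ∈ conditioning set.
{Z5} satisfies the backdoor criterion.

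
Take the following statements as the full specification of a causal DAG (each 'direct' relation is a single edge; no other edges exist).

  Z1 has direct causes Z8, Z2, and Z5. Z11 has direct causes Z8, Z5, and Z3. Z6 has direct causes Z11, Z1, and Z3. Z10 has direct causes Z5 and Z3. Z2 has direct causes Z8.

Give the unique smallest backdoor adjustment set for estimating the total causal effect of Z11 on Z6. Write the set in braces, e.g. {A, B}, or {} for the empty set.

Variables eligible for adjustment (non-descendants of Z11, excluding Z11 and Z6): {Z1, Z10, Z2, Z3, Z5, Z8}.
Backdoor paths from Z11 to Z6:
  P1: Z11 <- Z8 -> Z2 -> Z1 <- Z5 -> Z10 <- Z3 -> Z6
  P2: Z11 <- Z8 -> Z2 -> Z1 -> Z6
  P3: Z11 <- Z8 -> Z1 <- Z5 -> Z10 <- Z3 -> Z6
  P4: Z11 <- Z8 -> Z1 -> Z6
  P5: Z11 <- Z3 -> Z10 <- Z5 -> Z1 -> Z6
  P6: Z11 <- Z3 -> Z6
  P7: Z11 <- Z5 -> Z1 -> Z6
  P8: Z11 <- Z5 -> Z10 <- Z3 -> Z6
The empty set is not sufficient: P2 (Z11 <- Z8 -> Z2 -> Z1 -> Z6) has no collider blocking it and no conditioned non-collider, so it is open.
Try {Z1, Z3}:
  P1: blocked at collider Z10 (neither it nor any descendant is in the conditioning set).
  P2: blocked at chain node Z1 ∈ conditioning set.
  P3: blocked at collider Z10 (neither it nor any descendant is in the conditioning set).
  P4: blocked at chain node Z1 ∈ conditioning set.
  P5: blocked at fork node Z3 ∈ conditioning set.
  P6: blocked at fork node Z3 ∈ conditioning set.
  P7: blocked at chain node Z1 ∈ conditioning set.
  P8: blocked at collider Z10 (neither it nor any descendant is in the conditioning set).
{Z1, Z3} contains no descendant of Z11 and blocks every backdoor path.
Every element of {Z1, Z3} is needed (dropping Z1 leaves P2 open; dropping Z3 leaves P6 open), so no proper subset is valid.
Among all size-2 subsets of the eligible variables, only {Z1, Z3} blocks every backdoor path, so it is the unique smallest valid adjustment set.

{Z1, Z3}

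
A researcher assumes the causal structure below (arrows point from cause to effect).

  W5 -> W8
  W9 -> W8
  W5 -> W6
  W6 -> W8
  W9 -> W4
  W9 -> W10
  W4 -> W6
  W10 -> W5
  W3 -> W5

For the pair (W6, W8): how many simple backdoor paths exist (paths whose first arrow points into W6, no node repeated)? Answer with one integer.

A backdoor path from W6 to W8 is any simple undirected path whose first edge points into W6 (i.e. leaves W6 via a parent).
Parents of W6: {W4, W5}.
Enumerating:
  P1: W6 <- W4 <- W9 -> W10 -> W5 -> W8
  P2: W6 <- W4 <- W9 -> W8
  P3: W6 <- W5 <- W10 <- W9 -> W8
  P4: W6 <- W5 -> W8
That exhausts the simple backdoor paths. Count: 4.

4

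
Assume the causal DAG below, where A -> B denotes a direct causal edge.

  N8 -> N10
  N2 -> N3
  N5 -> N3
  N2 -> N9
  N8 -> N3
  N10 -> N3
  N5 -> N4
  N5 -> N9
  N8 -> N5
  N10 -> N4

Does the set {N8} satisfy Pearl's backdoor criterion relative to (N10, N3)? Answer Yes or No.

Yes

Backdoor paths from N10 to N3 (paths whose first edge points into N10):
  P1: N10 <- N8 -> N5 -> N9 <- N2 -> N3
  P2: N10 <- N8 -> N5 -> N3
  P3: N10 <- N8 -> N3
Condition 1 (no descendant of N10 in the set): holds — descendants of N10 are {N3, N4}; none are in {N8}.
Condition 2 (every backdoor path blocked by {N8}):
  P1: blocked at fork node N8 ∈ conditioning set.
  P2: blocked at fork node N8 ∈ conditioning set.
  P3: blocked at fork node N8 ∈ conditioning set.
{N8} satisfies the backdoor criterion.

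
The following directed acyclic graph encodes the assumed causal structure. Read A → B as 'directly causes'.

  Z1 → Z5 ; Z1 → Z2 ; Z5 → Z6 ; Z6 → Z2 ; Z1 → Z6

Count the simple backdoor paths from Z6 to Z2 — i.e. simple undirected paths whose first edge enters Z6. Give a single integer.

A backdoor path from Z6 to Z2 is any simple undirected path whose first edge points into Z6 (i.e. leaves Z6 via a parent).
Parents of Z6: {Z1, Z5}.
Enumerating:
  P1: Z6 <- Z1 -> Z2
  P2: Z6 <- Z5 <- Z1 -> Z2
That exhausts the simple backdoor paths. Count: 2.

2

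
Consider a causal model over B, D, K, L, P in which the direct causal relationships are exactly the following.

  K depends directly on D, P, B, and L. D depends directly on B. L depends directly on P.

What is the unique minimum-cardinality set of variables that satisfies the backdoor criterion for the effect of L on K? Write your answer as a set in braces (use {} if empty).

Variables eligible for adjustment (non-descendants of L, excluding L and K): {B, D, P}.
Backdoor paths from L to K:
  P1: L <- P -> K
The empty set is not sufficient: P1 (L <- P -> K) has no collider blocking it and no conditioned non-collider, so it is open.
Try {P}:
  P1: blocked at fork node P ∈ conditioning set.
{P} contains no descendant of L and blocks every backdoor path.
No other singleton works — e.g. {B} leaves P1 open — so {P} is the unique smallest valid adjustment set.

{P}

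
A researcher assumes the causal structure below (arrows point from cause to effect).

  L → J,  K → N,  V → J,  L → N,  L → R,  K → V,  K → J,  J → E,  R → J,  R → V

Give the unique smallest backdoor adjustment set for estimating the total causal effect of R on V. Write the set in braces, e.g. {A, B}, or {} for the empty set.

{}

Variables eligible for adjustment (non-descendants of R, excluding R and V): {K, L, N}.
Backdoor paths from R to V:
  P1: R <- L -> N <- K -> V
  P2: R <- L -> N <- K -> J <- V
  P3: R <- L -> J <- K -> V
  P4: R <- L -> J <- V
Each backdoor path contains an unconditioned collider, so every path is already blocked with the empty conditioning set:
  P1: blocked at collider N (neither it nor any descendant is in the conditioning set).
  P2: blocked at collider N (neither it nor any descendant is in the conditioning set).
  P3: blocked at collider J (neither it nor any descendant is in the conditioning set).
  P4: blocked at collider J (neither it nor any descendant is in the conditioning set).
The empty set is therefore the unique smallest valid set.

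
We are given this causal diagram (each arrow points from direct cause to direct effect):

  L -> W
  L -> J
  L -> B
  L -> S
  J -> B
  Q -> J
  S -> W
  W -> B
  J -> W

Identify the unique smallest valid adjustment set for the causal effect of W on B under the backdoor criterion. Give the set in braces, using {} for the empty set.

Variables eligible for adjustment (non-descendants of W, excluding W and B): {J, L, Q, S}.
Backdoor paths from W to B:
  P1: W <- L -> J -> B
  P2: W <- L -> B
  P3: W <- S <- L -> J -> B
  P4: W <- S <- L -> B
  P5: W <- J <- L -> B
  P6: W <- J -> B
The empty set is not sufficient: P1 (W <- L -> J -> B) has no collider blocking it and no conditioned non-collider, so it is open.
Try {J, L}:
  P1: blocked at fork node L ∈ conditioning set.
  P2: blocked at fork node L ∈ conditioning set.
  P3: blocked at fork node L ∈ conditioning set.
  P4: blocked at fork node L ∈ conditioning set.
  P5: blocked at chain node J ∈ conditioning set.
  P6: blocked at fork node J ∈ conditioning set.
{J, L} contains no descendant of W and blocks every backdoor path.
Every element of {J, L} is needed (dropping J leaves P6 open; dropping L leaves P2 open), so no proper subset is valid.
Among all size-2 subsets of the eligible variables, only {J, L} blocks every backdoor path, so it is the unique smallest valid adjustment set.

{J, L}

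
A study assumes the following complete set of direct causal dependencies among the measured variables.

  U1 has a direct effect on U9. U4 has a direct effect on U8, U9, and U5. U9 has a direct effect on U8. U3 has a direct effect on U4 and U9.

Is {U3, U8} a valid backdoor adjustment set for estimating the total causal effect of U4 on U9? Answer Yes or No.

No

Backdoor paths from U4 to U9 (paths whose first edge points into U4):
  P1: U4 <- U3 -> U9
Condition 1 (no descendant of U4 in the set): FAILS — U8 is a descendant of U4.
Condition 2 (every backdoor path blocked by {U3, U8}):
  P1: blocked at fork node U3 ∈ conditioning set.
{U3, U8} does not satisfy the backdoor criterion.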